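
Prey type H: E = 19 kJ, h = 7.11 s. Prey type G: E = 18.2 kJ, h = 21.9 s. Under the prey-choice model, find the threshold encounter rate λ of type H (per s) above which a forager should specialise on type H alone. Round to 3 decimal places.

0.063 per s

The zero-one rule: include type G iff E₂/h₂ > λE₁/(1+λh₁). Equality gives the switch point.
λE₁h₂ = E₂ + λE₂h₁ ⇒ λ = E₂/(E₁h₂ − E₂h₁) = 18.2/(416.1 − 129.4) = 0.06348 per s.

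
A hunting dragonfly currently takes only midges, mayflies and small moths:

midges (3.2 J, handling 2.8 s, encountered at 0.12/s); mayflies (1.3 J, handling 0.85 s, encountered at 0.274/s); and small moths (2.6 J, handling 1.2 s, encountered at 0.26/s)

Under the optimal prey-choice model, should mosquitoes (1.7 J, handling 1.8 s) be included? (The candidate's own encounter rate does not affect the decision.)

Yes

Intake rate on the current diet: R = (0.12×3.2 + 0.274×1.3 + 0.26×2.6) / (1 + 0.12×2.8 + 0.274×0.85 + 0.26×1.2) = 1.416/1.881 = 0.7529 J/s.
Profitability of mosquitoes: 1.7/1.8 = 0.9444 J/s.
0.9444 > 0.7529, so adding mosquitoes raises the average — include it.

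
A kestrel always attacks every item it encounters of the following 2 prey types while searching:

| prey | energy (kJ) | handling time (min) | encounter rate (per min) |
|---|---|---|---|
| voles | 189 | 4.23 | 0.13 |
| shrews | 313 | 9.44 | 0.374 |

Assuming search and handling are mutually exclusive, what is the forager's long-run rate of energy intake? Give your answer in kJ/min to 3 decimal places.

27.878 kJ/min

R = (0.13×189 + 0.374×313) / (1 + 0.13×4.23 + 0.374×9.44) = 141.6/5.08 = 27.88 kJ/min.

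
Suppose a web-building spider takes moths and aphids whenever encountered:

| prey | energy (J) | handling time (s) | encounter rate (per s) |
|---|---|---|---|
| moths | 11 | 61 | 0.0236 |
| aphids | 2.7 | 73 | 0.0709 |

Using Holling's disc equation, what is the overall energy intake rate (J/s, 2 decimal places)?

R = (0.0236×11 + 0.0709×2.7) / (1 + 0.0236×61 + 0.0709×73) = 0.451/7.615 = 0.05923 J/s.

0.06 J/s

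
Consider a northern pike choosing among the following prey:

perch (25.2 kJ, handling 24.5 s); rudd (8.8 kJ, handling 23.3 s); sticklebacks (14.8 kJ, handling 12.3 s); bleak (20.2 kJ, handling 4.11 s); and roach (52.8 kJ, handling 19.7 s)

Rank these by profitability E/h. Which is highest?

Profitability E/h (kJ/s): perch = 25.2/24.5 = 1.03, rudd = 8.8/23.3 = 0.378, sticklebacks = 14.8/12.3 = 1.2, bleak = 20.2/4.11 = 4.91, roach = 52.8/19.7 = 2.68.
Ranked: bleak > roach > sticklebacks > perch > rudd.

bleak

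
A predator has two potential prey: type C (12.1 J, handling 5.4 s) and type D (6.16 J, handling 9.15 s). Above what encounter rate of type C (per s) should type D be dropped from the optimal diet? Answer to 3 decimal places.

0.080 per s

Drop type D once their profitability E₂/h₂ falls below the rate achievable on type C alone: E₂/h₂ = λE₁/(1 + λh₁).
Solve for λ: λE₁h₂ = E₂(1 + λh₁) → λ(E₁h₂ − E₂h₁) = E₂ → λ = E₂/(E₁h₂ − E₂h₁).
λ = 6.16/(12.1×9.15 − 6.16×5.4) = 6.16/77.45 = 0.07953 per s.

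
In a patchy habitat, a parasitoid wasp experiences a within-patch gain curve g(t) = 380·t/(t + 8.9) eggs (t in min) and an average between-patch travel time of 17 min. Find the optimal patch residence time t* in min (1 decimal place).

12.3 min

Maximise g(t)/(T+t): set derivative to zero → g'(t)(T+t) = g(t).
g'(t) = 380·8.9/(t + 8.9)². Setting 380·8.9/(t+8.9)² = 380t/[(t+8.9)(17+t)] gives 8.9(17+t) = t(t+8.9), so t² = 8.9×17 = 151.3.
t* = √151.3 = 12.3 min.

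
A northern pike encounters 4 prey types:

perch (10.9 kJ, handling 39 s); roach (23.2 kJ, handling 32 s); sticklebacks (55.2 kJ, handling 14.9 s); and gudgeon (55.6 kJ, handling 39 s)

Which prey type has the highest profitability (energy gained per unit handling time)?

sticklebacks

Profitability E/h (kJ/s): perch = 10.9/39 = 0.279, roach = 23.2/32 = 0.725, sticklebacks = 55.2/14.9 = 3.7, gudgeon = 55.6/39 = 1.43.
Ranked: sticklebacks > gudgeon > roach > perch.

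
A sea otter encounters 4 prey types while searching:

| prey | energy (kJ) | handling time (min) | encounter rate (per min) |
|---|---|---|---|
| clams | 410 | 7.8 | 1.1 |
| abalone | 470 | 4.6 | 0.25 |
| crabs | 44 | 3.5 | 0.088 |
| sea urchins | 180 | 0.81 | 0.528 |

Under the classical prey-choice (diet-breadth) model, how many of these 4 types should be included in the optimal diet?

E/h in descending order: sea urchins 222, abalone 102, clams 52.6, crabs 12.6 kJ/min. The optimal diet is the largest prefix of this list for which every included type satisfies E_i/h_i > R on the types above it.
Rate on top 1: 66.57. abalone: 102 > 66.57 → include.
Rate on top 2: 82.45. clams: 52.6 < 82.45 → exclude; stop.
Optimal diet: sea urchins, abalone — 2 of 4 types.

2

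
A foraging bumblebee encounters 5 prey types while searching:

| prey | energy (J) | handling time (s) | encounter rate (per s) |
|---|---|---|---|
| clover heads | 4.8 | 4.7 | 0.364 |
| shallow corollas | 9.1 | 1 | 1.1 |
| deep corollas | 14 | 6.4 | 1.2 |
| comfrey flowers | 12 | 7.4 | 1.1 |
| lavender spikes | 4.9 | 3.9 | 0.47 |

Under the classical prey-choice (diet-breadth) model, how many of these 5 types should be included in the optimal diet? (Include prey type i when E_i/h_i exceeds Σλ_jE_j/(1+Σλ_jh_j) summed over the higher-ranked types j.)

1

Profitabilities (E/h, J/s): shallow corollas 9.1, deep corollas 2.19, comfrey flowers 1.62, lavender spikes 1.26, clover heads 1.02. Add prey in this order while the next type's profitability exceeds the intake rate on those already taken.
Rate on top 1: 4.767. deep corollas: 2.19 < 4.767 → exclude; stop.
Optimal diet: shallow corollas — 1 of 5 types.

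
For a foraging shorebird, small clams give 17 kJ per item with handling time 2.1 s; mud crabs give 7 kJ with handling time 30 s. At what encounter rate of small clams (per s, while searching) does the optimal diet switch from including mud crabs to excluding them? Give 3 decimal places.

The zero-one rule: include mud crabs iff E₂/h₂ > λE₁/(1+λh₁). Equality gives the switch point.
λE₁h₂ = E₂ + λE₂h₁ ⇒ λ = E₂/(E₁h₂ − E₂h₁) = 7/(510 − 14.7) = 0.01413 per s.

0.014 per s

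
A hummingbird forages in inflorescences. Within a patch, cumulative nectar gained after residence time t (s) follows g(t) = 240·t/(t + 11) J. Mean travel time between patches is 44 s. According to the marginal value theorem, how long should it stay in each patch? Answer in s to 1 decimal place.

22.0 s

Maximise g(t)/(T+t): set derivative to zero → g'(t)(T+t) = g(t).
g'(t) = 240·11/(t + 11)². Setting 240·11/(t+11)² = 240t/[(t+11)(44+t)] gives 11(44+t) = t(t+11), so t² = 11×44 = 484.
t* = √484 = 22 s.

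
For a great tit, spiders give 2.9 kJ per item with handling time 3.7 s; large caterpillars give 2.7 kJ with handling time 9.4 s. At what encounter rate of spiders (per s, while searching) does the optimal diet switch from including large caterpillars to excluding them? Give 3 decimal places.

0.156 per s

The zero-one rule: include large caterpillars iff E₂/h₂ > λE₁/(1+λh₁). Equality gives the switch point.
λE₁h₂ = E₂ + λE₂h₁ ⇒ λ = E₂/(E₁h₂ − E₂h₁) = 2.7/(27.26 − 9.99) = 0.1563 per s.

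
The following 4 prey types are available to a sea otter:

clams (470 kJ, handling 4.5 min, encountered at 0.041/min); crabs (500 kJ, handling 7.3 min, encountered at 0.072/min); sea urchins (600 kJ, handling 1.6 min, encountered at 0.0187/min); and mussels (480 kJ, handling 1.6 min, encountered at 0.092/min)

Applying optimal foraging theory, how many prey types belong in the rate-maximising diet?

4

E/h in descending order: sea urchins 375, mussels 300, clams 104, crabs 68.5 kJ/min. The optimal diet is the largest prefix of this list for which every included type satisfies E_i/h_i > R on the types above it.
Rate on top 1: 10.89. mussels: 300 > 10.89 → include.
Rate on top 2: 47.05. clams: 104 > 47.05 → include.
Rate on top 3: 54.82. crabs: 68.5 > 54.82 → include.
Optimal diet: sea urchins, mussels, clams, crabs — 4 of 4 types.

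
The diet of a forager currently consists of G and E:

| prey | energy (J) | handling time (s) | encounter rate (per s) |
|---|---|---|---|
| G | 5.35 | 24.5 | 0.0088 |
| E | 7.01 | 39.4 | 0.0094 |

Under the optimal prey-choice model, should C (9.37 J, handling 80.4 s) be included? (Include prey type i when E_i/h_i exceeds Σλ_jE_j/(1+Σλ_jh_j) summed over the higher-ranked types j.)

Yes

Current rate: (0.0088×5.35 + 0.0094×7.01)/(1 + 0.0088×24.5 + 0.0094×39.4) = 0.07123 J/s.
C: E/h = 9.37/80.4 = 0.1165 J/s.
0.1165 > 0.07123, so adding C raises the average — include it.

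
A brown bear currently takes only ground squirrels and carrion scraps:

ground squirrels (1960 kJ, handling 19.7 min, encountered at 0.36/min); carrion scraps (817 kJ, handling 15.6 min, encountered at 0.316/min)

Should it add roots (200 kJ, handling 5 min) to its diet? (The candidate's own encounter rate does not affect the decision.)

No

Current rate: (0.36×1960 + 0.316×817)/(1 + 0.36×19.7 + 0.316×15.6) = 74.01 kJ/min.
Profitability of roots: 200/5 = 40 kJ/min.
Since 40 < R, time spent handling roots is better spent searching.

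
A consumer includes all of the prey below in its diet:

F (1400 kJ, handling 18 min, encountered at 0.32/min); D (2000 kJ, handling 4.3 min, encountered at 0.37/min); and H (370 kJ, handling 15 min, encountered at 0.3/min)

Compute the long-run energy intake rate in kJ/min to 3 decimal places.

R = Σλ_iE_i / (1 + Σλ_ih_i)
Numerator: 0.32×1400 + 0.37×2000 + 0.3×370 = 1299
Denominator: 1 + 0.32×18 + 0.37×4.3 + 0.3×15 = 12.85
R = 1299/12.85 = 101.1 kJ/min

101.082 kJ/min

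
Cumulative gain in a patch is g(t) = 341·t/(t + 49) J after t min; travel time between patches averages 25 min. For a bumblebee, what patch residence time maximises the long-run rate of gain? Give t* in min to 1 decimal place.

35.0 min

Maximise g(t)/(T+t): set derivative to zero → g'(t)(T+t) = g(t).
g'(t) = 341·49/(t + 49)². Setting 341·49/(t+49)² = 341t/[(t+49)(25+t)] gives 49(25+t) = t(t+49), so t² = 49×25 = 1225.
t* = √1225 = 35 min.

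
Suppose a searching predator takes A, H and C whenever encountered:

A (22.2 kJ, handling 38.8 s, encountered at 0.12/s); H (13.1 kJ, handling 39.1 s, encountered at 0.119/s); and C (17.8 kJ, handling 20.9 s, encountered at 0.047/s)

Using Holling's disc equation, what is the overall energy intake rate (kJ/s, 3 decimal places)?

0.448 kJ/s

R = (0.12×22.2 + 0.119×13.1 + 0.047×17.8) / (1 + 0.12×38.8 + 0.119×39.1 + 0.047×20.9) = 5.059/11.29 = 0.4481 kJ/s.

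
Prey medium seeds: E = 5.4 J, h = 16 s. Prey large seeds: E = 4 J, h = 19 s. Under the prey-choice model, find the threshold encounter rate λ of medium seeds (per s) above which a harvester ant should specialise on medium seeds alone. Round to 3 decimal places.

At the threshold, the rate on medium seeds alone equals the profitability of large seeds: λ·5.4/(1 + λ·16) = 4/19 = 0.2105.
Rearranging, λ(5.4 − 0.2105×16) = 0.2105, so λ = 0.2105/2.032 = 0.1036 per s.

0.104 per s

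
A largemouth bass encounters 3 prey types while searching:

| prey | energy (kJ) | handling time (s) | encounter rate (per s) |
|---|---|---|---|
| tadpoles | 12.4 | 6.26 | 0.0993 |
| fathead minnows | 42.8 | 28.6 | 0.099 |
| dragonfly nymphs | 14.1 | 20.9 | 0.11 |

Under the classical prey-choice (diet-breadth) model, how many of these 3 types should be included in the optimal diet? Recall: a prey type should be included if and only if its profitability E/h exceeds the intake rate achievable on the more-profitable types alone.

2

Rank by E/h (kJ/s): tadpoles 1.98, fathead minnows 1.5, dragonfly nymphs 0.675. Include each in turn until the next type's E/h falls below the running intake rate.
Rate on top 1: 0.7593. fathead minnows: 1.5 > 0.7593 → include.
Rate on top 2: 1.228. dragonfly nymphs: 0.675 < 1.228 → exclude; stop.
Optimal diet: tadpoles, fathead minnows — 2 of 3 types.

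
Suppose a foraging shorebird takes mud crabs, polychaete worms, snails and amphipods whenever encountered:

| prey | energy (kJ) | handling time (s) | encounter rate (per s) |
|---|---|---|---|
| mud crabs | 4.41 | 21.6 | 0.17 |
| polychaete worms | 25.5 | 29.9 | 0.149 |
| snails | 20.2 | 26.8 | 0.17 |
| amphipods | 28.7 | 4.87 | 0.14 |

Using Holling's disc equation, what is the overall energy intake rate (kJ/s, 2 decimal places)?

Energy encountered per unit search time: 0.17×4.41 + 0.149×25.5 + 0.17×20.2 + 0.14×28.7 = 12 kJ/s.
Handling time per unit search time: 0.17×21.6 + 0.149×29.9 + 0.17×26.8 + 0.14×4.87 = 13.36.
Rate = 12/(1 + 13.36) = 0.8355 kJ/s.

0.84 kJ/s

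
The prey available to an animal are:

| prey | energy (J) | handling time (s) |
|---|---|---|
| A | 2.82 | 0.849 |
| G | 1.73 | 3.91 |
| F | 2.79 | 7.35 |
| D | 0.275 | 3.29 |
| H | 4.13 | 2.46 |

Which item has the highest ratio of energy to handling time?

In descending order of E/h:
A: 2.82/0.849 = 3.32 J/s
H: 4.13/2.46 = 1.68 J/s
G: 1.73/3.91 = 0.442 J/s
F: 2.79/7.35 = 0.38 J/s
D: 0.275/3.29 = 0.0836 J/s

A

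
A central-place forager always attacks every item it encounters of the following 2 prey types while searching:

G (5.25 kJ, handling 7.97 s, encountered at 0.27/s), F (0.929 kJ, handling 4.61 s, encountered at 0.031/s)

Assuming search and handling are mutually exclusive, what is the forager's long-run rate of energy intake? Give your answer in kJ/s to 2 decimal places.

0.44 kJ/s

Energy encountered per unit search time: 0.27×5.25 + 0.031×0.929 = 1.446 kJ/s.
Handling time per unit search time: 0.27×7.97 + 0.031×4.61 = 2.295.
Rate = 1.446/(1 + 2.295) = 0.439 kJ/s.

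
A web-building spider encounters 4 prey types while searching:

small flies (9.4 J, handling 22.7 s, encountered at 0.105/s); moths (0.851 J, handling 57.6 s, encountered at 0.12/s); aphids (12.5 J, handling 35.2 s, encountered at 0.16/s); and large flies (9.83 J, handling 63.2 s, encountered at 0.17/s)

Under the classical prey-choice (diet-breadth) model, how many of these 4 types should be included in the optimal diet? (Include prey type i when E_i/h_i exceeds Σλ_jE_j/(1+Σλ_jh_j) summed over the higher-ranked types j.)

2

E/h in descending order: small flies 0.414, aphids 0.355, large flies 0.156, moths 0.0148 J/s. The optimal diet is the largest prefix of this list for which every included type satisfies E_i/h_i > R on the types above it.
Rate on top 1: 0.2917. aphids: 0.355 > 0.2917 → include.
Rate on top 2: 0.3313. large flies: 0.156 < 0.3313 → exclude; stop.
Optimal diet: small flies, aphids — 2 of 4 types.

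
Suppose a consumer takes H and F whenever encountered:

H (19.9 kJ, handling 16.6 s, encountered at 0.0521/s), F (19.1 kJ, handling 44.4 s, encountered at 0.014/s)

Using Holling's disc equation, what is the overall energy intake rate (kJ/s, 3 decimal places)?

Energy encountered per unit search time: 0.0521×19.9 + 0.014×19.1 = 1.304 kJ/s.
Handling time per unit search time: 0.0521×16.6 + 0.014×44.4 = 1.486.
Rate = 1.304/(1 + 1.486) = 0.5245 kJ/s.

0.525 kJ/s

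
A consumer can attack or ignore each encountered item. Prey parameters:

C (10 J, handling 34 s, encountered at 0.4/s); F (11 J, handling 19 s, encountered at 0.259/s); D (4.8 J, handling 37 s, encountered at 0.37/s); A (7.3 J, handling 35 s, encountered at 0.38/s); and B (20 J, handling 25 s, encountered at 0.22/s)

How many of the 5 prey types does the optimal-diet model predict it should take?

Profitabilities (E/h, J/s): B 0.8, F 0.579, C 0.294, A 0.209, D 0.13. Add prey in this order while the next type's profitability exceeds the intake rate on those already taken.
Rate on top 1: 0.6769. F: 0.579 < 0.6769 → exclude; stop.
Optimal diet: B — 1 of 5 types.

1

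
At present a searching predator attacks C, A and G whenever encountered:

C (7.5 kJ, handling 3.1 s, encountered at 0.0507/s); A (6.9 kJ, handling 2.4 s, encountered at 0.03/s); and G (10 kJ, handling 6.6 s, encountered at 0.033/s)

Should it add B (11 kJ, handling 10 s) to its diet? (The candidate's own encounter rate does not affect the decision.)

Intake rate on the current diet: R = (0.0507×7.5 + 0.03×6.9 + 0.033×10) / (1 + 0.0507×3.1 + 0.03×2.4 + 0.033×6.6) = 0.9173/1.447 = 0.6339 kJ/s.
Profitability of B: 11/10 = 1.1 kJ/s.
Since 1.1 > R, including B increases the long-run rate.

Yes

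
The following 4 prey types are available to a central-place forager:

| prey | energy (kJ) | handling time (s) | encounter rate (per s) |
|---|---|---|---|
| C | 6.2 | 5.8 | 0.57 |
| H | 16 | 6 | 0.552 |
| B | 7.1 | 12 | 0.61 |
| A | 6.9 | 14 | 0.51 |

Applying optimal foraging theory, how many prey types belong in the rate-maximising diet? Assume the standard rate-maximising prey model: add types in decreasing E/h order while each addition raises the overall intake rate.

1

Rank by E/h (kJ/s): H 2.67, C 1.07, B 0.592, A 0.493. Include each in turn until the next type's E/h falls below the running intake rate.
Rate on top 1: 2.048. C: 1.07 < 2.048 → exclude; stop.
Optimal diet: H — 1 of 4 types.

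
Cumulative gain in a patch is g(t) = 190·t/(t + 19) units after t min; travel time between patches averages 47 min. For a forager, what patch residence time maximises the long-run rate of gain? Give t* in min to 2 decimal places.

29.88 min

By the marginal value theorem, leave when the instantaneous gain rate g'(t) equals the habitat-wide average g(t)/(T + t).
g'(t) = 190·19/(t + 19)². Setting 190·19/(t+19)² = 190t/[(t+19)(47+t)] gives 19(47+t) = t(t+19), so t² = 19×47 = 893.
t* = √893 = 29.88 min.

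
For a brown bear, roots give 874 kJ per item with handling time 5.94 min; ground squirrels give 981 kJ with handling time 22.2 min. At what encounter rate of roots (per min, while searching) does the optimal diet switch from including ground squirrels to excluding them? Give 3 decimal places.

The zero-one rule: include ground squirrels iff E₂/h₂ > λE₁/(1+λh₁). Equality gives the switch point.
λE₁h₂ = E₂ + λE₂h₁ ⇒ λ = E₂/(E₁h₂ − E₂h₁) = 981/(1.94e+04 − 5827) = 0.07226 per min.

0.072 per min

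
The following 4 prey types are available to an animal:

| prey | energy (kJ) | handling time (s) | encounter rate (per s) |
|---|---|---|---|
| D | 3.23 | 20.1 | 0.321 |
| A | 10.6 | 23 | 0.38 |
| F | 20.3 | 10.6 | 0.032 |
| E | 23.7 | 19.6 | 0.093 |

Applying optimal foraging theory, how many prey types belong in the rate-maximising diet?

2

Profitabilities (E/h, kJ/s): F 1.92, E 1.21, A 0.461, D 0.161. Add prey in this order while the next type's profitability exceeds the intake rate on those already taken.
Rate on top 1: 0.4851. E: 1.21 > 0.4851 → include.
Rate on top 2: 0.9025. A: 0.461 < 0.9025 → exclude; stop.
Optimal diet: F, E — 2 of 4 types.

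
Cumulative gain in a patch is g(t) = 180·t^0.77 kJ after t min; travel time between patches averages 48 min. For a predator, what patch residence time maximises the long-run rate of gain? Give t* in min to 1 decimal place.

160.7 min

Maximise g(t)/(T+t): set derivative to zero → g'(t)(T+t) = g(t).
g'(t) = 0.77·180·t^-0.23. Setting 0.77·180·t^-0.23 = 180·t^0.77/(48+t) gives 0.77(48+t) = t, so 0.23·t = 0.77×48.
t* = 0.77×48/0.23 = 160.7 min.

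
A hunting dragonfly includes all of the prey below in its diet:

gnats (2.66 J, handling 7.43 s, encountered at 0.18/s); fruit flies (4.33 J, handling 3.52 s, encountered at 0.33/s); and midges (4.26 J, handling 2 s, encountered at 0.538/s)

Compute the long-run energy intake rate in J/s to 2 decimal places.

R = (0.18×2.66 + 0.33×4.33 + 0.538×4.26) / (1 + 0.18×7.43 + 0.33×3.52 + 0.538×2) = 4.2/4.575 = 0.9179 J/s.

0.92 J/s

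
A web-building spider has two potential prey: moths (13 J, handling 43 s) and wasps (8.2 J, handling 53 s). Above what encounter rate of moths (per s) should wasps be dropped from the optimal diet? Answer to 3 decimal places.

0.024 per s

At the threshold, the rate on moths alone equals the profitability of wasps: λ·13/(1 + λ·43) = 8.2/53 = 0.1547.
Rearranging, λ(13 − 0.1547×43) = 0.1547, so λ = 0.1547/6.347 = 0.02438 per s.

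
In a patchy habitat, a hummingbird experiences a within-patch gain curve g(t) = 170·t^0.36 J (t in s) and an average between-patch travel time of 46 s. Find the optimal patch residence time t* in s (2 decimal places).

25.87 s

By the marginal value theorem, leave when the instantaneous gain rate g'(t) equals the habitat-wide average g(t)/(T + t).
g'(t) = 0.36·170·t^-0.64. Setting 0.36·170·t^-0.64 = 170·t^0.36/(46+t) gives 0.36(46+t) = t, so 0.64·t = 0.36×46.
t* = 0.36×46/0.64 = 25.87 s.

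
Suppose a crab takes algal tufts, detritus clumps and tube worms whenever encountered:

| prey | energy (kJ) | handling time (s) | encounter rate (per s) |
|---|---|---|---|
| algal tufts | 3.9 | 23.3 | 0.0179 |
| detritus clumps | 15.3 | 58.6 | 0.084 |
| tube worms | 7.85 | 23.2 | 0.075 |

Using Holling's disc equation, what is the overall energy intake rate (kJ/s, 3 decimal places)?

Energy encountered per unit search time: 0.0179×3.9 + 0.084×15.3 + 0.075×7.85 = 1.944 kJ/s.
Handling time per unit search time: 0.0179×23.3 + 0.084×58.6 + 0.075×23.2 = 7.079.
Rate = 1.944/(1 + 7.079) = 0.2406 kJ/s.

0.241 kJ/s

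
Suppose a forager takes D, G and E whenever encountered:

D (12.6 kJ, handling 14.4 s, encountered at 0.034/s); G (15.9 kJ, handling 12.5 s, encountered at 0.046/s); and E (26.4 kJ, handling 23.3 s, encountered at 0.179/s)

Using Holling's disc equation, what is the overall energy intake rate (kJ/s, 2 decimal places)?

R = (0.034×12.6 + 0.046×15.9 + 0.179×26.4) / (1 + 0.034×14.4 + 0.046×12.5 + 0.179×23.3) = 5.885/6.235 = 0.9439 kJ/s.

0.94 kJ/s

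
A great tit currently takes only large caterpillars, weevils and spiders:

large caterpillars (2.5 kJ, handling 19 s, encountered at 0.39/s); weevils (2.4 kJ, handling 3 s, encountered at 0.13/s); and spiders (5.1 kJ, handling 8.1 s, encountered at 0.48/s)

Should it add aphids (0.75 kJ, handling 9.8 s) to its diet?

No

On large caterpillars, weevils and spiders alone, R = ΣλE/(1+Σλh) = 3.735/12.69 = 0.2944 kJ/s.
aphids: E/h = 0.75/9.8 = 0.07653 kJ/s.
Since 0.07653 < R, time spent handling aphids is better spent searching.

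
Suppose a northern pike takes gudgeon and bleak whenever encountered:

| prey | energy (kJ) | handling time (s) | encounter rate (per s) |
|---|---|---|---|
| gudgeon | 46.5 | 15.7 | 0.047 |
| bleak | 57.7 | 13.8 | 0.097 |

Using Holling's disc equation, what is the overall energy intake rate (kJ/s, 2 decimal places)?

R = (0.047×46.5 + 0.097×57.7) / (1 + 0.047×15.7 + 0.097×13.8) = 7.782/3.077 = 2.53 kJ/s.

2.53 kJ/s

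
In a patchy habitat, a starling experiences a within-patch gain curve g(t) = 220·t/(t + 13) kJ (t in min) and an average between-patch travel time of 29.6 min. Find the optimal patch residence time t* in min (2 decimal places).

19.62 min

Optimal t* satisfies g'(t*) = g(t*)/(T + t*).
g'(t) = 220·13/(t + 13)². Setting 220·13/(t+13)² = 220t/[(t+13)(29.6+t)] gives 13(29.6+t) = t(t+13), so t² = 13×29.6 = 384.8.
t* = √384.8 = 19.62 min.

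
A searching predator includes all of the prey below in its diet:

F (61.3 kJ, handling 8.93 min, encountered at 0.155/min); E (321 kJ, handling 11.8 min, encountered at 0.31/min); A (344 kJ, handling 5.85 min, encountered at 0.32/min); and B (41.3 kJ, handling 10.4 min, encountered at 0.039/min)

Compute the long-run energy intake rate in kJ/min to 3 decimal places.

26.528 kJ/min

R = (0.155×61.3 + 0.31×321 + 0.32×344 + 0.039×41.3) / (1 + 0.155×8.93 + 0.31×11.8 + 0.32×5.85 + 0.039×10.4) = 220.7/8.32 = 26.53 kJ/min.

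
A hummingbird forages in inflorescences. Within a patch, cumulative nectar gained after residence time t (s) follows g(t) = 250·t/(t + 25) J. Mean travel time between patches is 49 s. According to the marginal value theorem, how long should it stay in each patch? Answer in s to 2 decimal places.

Maximise g(t)/(T+t): set derivative to zero → g'(t)(T+t) = g(t).
g'(t) = 250·25/(t + 25)². Setting 250·25/(t+25)² = 250t/[(t+25)(49+t)] gives 25(49+t) = t(t+25), so t² = 25×49 = 1225.
t* = √1225 = 35 s.

35.00 s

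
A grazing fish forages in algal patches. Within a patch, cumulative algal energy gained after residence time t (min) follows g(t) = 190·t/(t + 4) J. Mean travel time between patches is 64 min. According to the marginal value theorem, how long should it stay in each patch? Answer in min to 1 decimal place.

Maximise g(t)/(T+t): set derivative to zero → g'(t)(T+t) = g(t).
g'(t) = 190·4/(t + 4)². Setting 190·4/(t+4)² = 190t/[(t+4)(64+t)] gives 4(64+t) = t(t+4), so t² = 4×64 = 256.
t* = √256 = 16 min.

16.0 min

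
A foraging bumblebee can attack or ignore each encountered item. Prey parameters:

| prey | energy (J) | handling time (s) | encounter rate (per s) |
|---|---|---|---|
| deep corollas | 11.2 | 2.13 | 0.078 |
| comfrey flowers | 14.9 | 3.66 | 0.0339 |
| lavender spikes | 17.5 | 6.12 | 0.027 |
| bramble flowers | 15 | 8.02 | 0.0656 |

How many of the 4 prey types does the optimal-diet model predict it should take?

4

Profitabilities (E/h, J/s): deep corollas 5.26, comfrey flowers 4.07, lavender spikes 2.86, bramble flowers 1.87. Add prey in this order while the next type's profitability exceeds the intake rate on those already taken.
Rate on top 1: 0.7491. comfrey flowers: 4.07 > 0.7491 → include.
Rate on top 2: 1.069. lavender spikes: 2.86 > 1.069 → include.
Rate on top 3: 1.272. bramble flowers: 1.87 > 1.272 → include.
Optimal diet: deep corollas, comfrey flowers, lavender spikes, bramble flowers — 4 of 4 types.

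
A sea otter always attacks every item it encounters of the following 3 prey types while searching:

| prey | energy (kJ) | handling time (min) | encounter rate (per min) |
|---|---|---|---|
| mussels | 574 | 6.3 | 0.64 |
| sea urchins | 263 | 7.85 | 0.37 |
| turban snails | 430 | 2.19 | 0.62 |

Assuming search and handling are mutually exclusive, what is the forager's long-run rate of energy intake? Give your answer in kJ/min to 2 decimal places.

78.68 kJ/min

R = (0.64×574 + 0.37×263 + 0.62×430) / (1 + 0.64×6.3 + 0.37×7.85 + 0.62×2.19) = 731.3/9.294 = 78.68 kJ/min.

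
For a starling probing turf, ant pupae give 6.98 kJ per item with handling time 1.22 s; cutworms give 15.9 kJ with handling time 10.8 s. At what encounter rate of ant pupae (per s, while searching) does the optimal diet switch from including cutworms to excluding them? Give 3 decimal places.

The zero-one rule: include cutworms iff E₂/h₂ > λE₁/(1+λh₁). Equality gives the switch point.
λE₁h₂ = E₂ + λE₂h₁ ⇒ λ = E₂/(E₁h₂ − E₂h₁) = 15.9/(75.38 − 19.4) = 0.284 per s.

0.284 per s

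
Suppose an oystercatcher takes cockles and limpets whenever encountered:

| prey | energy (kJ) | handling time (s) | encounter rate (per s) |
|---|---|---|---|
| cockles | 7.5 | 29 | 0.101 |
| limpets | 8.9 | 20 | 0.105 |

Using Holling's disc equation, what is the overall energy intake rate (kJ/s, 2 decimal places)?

R = Σλ_iE_i / (1 + Σλ_ih_i)
Numerator: 0.101×7.5 + 0.105×8.9 = 1.692
Denominator: 1 + 0.101×29 + 0.105×20 = 6.029
R = 1.692/6.029 = 0.2806 kJ/s

0.28 kJ/s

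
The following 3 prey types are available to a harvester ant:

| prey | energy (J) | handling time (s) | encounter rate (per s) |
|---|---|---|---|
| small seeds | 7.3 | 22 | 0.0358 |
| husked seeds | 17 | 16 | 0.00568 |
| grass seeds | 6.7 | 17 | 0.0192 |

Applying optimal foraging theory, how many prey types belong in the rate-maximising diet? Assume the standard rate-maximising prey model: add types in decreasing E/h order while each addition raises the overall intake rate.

3

E/h in descending order: husked seeds 1.06, grass seeds 0.394, small seeds 0.332 J/s. The optimal diet is the largest prefix of this list for which every included type satisfies E_i/h_i > R on the types above it.
Rate on top 1: 0.08852. grass seeds: 0.394 > 0.08852 → include.
Rate on top 2: 0.1589. small seeds: 0.332 > 0.1589 → include.
Optimal diet: husked seeds, grass seeds, small seeds — 3 of 3 types.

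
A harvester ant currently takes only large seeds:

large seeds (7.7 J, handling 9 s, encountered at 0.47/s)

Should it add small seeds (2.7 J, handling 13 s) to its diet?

Intake rate on the current diet: R = (0.47×7.7) / (1 + 0.47×9) = 3.619/5.23 = 0.692 J/s.
Profitability of small seeds: 2.7/13 = 0.2077 J/s.
Since 0.2077 < R, time spent handling small seeds is better spent searching.

No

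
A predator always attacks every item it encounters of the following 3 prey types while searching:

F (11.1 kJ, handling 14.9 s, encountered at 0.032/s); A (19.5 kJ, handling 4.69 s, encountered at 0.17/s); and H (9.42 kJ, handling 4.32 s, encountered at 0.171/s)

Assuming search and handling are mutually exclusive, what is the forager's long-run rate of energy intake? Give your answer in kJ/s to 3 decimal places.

1.753 kJ/s

R = Σλ_iE_i / (1 + Σλ_ih_i)
Numerator: 0.032×11.1 + 0.17×19.5 + 0.171×9.42 = 5.281
Denominator: 1 + 0.032×14.9 + 0.17×4.69 + 0.171×4.32 = 3.013
R = 5.281/3.013 = 1.753 kJ/s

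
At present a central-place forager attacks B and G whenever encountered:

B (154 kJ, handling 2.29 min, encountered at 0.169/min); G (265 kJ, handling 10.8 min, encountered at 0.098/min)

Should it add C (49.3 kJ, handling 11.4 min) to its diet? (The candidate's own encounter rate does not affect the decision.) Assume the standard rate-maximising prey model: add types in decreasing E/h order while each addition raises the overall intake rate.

No

Intake rate on the current diet: R = (0.169×154 + 0.098×265) / (1 + 0.169×2.29 + 0.098×10.8) = 52/2.445 = 21.26 kJ/min.
Profitability of C: 49.3/11.4 = 4.325 kJ/min.
Since 4.325 < R, time spent handling C is better spent searching.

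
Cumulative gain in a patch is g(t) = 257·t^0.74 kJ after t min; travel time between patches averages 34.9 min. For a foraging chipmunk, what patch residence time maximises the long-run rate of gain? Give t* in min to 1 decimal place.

Optimal t* satisfies g'(t*) = g(t*)/(T + t*).
g'(t) = 0.74·257·t^-0.26. Setting 0.74·257·t^-0.26 = 257·t^0.74/(34.9+t) gives 0.74(34.9+t) = t, so 0.26·t = 0.74×34.9.
t* = 0.74×34.9/0.26 = 99.33 min.

99.3 min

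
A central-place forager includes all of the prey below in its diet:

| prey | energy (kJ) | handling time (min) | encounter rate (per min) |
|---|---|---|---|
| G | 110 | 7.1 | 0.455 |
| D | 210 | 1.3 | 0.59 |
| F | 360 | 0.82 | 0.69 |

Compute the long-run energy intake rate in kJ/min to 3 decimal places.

75.917 kJ/min

Energy encountered per unit search time: 0.455×110 + 0.59×210 + 0.69×360 = 422.3 kJ/min.
Handling time per unit search time: 0.455×7.1 + 0.59×1.3 + 0.69×0.82 = 4.563.
Rate = 422.3/(1 + 4.563) = 75.92 kJ/min.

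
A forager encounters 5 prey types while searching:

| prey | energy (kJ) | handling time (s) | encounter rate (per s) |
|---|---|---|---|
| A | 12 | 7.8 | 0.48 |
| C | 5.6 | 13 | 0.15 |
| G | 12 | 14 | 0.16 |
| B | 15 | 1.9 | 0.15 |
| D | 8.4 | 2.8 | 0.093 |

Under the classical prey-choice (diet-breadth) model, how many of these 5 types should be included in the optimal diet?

Rank by E/h (kJ/s): B 7.89, D 3, A 1.54, G 0.857, C 0.431. Include each in turn until the next type's E/h falls below the running intake rate.
Rate on top 1: 1.751. D: 3 > 1.751 → include.
Rate on top 2: 1.961. A: 1.54 < 1.961 → exclude; stop.
Optimal diet: B, D — 2 of 5 types.

2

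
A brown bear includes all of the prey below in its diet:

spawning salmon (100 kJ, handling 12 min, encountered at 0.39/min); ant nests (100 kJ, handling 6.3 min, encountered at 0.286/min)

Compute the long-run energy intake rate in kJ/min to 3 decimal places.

9.035 kJ/min

R = (0.39×100 + 0.286×100) / (1 + 0.39×12 + 0.286×6.3) = 67.6/7.482 = 9.035 kJ/min.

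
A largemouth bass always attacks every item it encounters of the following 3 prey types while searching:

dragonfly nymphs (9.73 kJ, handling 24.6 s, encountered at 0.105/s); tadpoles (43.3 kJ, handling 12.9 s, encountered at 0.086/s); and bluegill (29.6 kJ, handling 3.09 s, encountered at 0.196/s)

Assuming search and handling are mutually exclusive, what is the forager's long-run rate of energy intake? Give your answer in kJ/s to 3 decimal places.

Energy encountered per unit search time: 0.105×9.73 + 0.086×43.3 + 0.196×29.6 = 10.55 kJ/s.
Handling time per unit search time: 0.105×24.6 + 0.086×12.9 + 0.196×3.09 = 4.298.
Rate = 10.55/(1 + 4.298) = 1.991 kJ/s.

1.991 kJ/s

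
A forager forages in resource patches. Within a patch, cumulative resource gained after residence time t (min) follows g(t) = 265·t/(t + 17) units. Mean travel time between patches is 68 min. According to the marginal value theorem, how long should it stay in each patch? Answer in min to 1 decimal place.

Maximise g(t)/(T+t): set derivative to zero → g'(t)(T+t) = g(t).
g'(t) = 265·17/(t + 17)². Setting 265·17/(t+17)² = 265t/[(t+17)(68+t)] gives 17(68+t) = t(t+17), so t² = 17×68 = 1156.
t* = √1156 = 34 min.

34.0 min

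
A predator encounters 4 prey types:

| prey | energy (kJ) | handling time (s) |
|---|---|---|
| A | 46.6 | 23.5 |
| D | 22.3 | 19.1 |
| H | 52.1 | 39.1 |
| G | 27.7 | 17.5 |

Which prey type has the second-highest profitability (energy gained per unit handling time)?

G

Profitability E/h (kJ/s): A = 46.6/23.5 = 1.98, D = 22.3/19.1 = 1.17, H = 52.1/39.1 = 1.33, G = 27.7/17.5 = 1.58.
Ranked: A > G > H > D.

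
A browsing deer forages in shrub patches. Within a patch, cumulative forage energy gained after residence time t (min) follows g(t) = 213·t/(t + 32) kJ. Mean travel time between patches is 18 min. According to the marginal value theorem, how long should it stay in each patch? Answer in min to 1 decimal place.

24.0 min

Optimal t* satisfies g'(t*) = g(t*)/(T + t*).
g'(t) = 213·32/(t + 32)². Setting 213·32/(t+32)² = 213t/[(t+32)(18+t)] gives 32(18+t) = t(t+32), so t² = 32×18 = 576.
t* = √576 = 24 min.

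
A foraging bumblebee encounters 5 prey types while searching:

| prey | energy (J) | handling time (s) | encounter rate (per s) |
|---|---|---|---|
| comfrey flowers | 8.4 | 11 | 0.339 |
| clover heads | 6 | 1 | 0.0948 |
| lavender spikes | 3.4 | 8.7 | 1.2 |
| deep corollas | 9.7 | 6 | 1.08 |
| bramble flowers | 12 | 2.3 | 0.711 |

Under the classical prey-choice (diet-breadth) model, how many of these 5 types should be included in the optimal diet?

E/h in descending order: clover heads 6, bramble flowers 5.22, deep corollas 1.62, comfrey flowers 0.764, lavender spikes 0.391 J/s. The optimal diet is the largest prefix of this list for which every included type satisfies E_i/h_i > R on the types above it.
Rate on top 1: 0.5195. bramble flowers: 5.22 > 0.5195 → include.
Rate on top 2: 3.334. deep corollas: 1.62 < 3.334 → exclude; stop.
Optimal diet: clover heads, bramble flowers — 2 of 5 types.

2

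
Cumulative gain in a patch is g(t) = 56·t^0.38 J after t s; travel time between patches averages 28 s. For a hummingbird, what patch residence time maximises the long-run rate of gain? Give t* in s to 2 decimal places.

Maximise g(t)/(T+t): set derivative to zero → g'(t)(T+t) = g(t).
g'(t) = 0.38·56·t^-0.62. Setting 0.38·56·t^-0.62 = 56·t^0.38/(28+t) gives 0.38(28+t) = t, so 0.62·t = 0.38×28.
t* = 0.38×28/0.62 = 17.16 s.

17.16 s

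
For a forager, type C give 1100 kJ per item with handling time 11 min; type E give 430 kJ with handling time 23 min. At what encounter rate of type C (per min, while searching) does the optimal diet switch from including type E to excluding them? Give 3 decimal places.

Drop type E once their profitability E₂/h₂ falls below the rate achievable on type C alone: E₂/h₂ = λE₁/(1 + λh₁).
Solve for λ: λE₁h₂ = E₂(1 + λh₁) → λ(E₁h₂ − E₂h₁) = E₂ → λ = E₂/(E₁h₂ − E₂h₁).
λ = 430/(1100×23 − 430×11) = 430/2.057e+04 = 0.0209 per min.

0.021 per min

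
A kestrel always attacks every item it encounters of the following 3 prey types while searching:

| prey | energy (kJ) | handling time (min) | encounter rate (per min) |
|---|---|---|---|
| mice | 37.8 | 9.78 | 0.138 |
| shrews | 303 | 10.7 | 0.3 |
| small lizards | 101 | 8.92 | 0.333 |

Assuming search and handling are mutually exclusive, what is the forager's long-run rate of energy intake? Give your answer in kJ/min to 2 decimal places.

Energy encountered per unit search time: 0.138×37.8 + 0.3×303 + 0.333×101 = 129.7 kJ/min.
Handling time per unit search time: 0.138×9.78 + 0.3×10.7 + 0.333×8.92 = 7.53.
Rate = 129.7/(1 + 7.53) = 15.21 kJ/min.

15.21 kJ/min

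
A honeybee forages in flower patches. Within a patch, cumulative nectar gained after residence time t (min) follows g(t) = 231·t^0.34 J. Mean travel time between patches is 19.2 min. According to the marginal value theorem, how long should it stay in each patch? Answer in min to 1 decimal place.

9.9 min

By the marginal value theorem, leave when the instantaneous gain rate g'(t) equals the habitat-wide average g(t)/(T + t).
g'(t) = 0.34·231·t^-0.66. Setting 0.34·231·t^-0.66 = 231·t^0.34/(19.2+t) gives 0.34(19.2+t) = t, so 0.66·t = 0.34×19.2.
t* = 0.34×19.2/0.66 = 9.891 min.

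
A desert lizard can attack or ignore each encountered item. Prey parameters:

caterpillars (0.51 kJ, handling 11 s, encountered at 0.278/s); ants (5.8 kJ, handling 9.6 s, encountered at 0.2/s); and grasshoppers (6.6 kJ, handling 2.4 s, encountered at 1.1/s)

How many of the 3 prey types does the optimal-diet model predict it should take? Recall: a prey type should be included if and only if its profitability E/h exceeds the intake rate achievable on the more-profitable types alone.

1

Rank by E/h (kJ/s): grasshoppers 2.75, ants 0.604, caterpillars 0.0464. Include each in turn until the next type's E/h falls below the running intake rate.
Rate on top 1: 1.995. ants: 0.604 < 1.995 → exclude; stop.
Optimal diet: grasshoppers — 1 of 3 types.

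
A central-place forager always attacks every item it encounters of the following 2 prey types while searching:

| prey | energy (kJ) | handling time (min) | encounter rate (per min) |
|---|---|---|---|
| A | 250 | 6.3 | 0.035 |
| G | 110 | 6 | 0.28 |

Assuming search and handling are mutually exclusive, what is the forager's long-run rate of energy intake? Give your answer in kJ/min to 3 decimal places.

R = (0.035×250 + 0.28×110) / (1 + 0.035×6.3 + 0.28×6) = 39.55/2.901 = 13.64 kJ/min.

13.636 kJ/min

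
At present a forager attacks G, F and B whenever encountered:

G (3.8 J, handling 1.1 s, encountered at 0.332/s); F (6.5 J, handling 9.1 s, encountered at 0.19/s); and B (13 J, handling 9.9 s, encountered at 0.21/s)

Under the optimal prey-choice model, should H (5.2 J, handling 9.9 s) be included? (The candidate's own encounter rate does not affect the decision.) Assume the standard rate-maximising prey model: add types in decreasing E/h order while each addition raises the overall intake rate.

Intake rate on the current diet: R = (0.332×3.8 + 0.19×6.5 + 0.21×13) / (1 + 0.332×1.1 + 0.19×9.1 + 0.21×9.9) = 5.227/5.173 = 1.01 J/s.
Profitability of H: 5.2/9.9 = 0.5253 J/s.
0.5253 < 1.01, so adding H would lower the average — exclude it.

No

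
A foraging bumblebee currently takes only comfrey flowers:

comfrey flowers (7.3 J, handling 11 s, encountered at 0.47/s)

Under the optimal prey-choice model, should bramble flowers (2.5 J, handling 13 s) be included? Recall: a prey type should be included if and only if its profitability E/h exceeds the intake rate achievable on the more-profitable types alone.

No

Intake rate on the current diet: R = (0.47×7.3) / (1 + 0.47×11) = 3.431/6.17 = 0.5561 J/s.
Profitability of bramble flowers: 2.5/13 = 0.1923 J/s.
Since 0.1923 < R, time spent handling bramble flowers is better spent searching.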